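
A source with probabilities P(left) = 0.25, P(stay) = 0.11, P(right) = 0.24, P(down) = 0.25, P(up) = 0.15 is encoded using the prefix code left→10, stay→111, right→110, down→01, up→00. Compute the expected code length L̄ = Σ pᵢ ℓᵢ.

L̄ = Σ pᵢ·ℓᵢ = 0.25·2 + 0.11·3 + 0.24·3 + 0.25·2 + 0.15·2 = 2.35 bits/symbol.

2.35 bits/symbol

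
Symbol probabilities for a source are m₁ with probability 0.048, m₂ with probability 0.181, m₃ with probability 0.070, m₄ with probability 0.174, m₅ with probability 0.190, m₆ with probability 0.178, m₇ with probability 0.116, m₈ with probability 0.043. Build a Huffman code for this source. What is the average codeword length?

2.881 bits/symbol

Repeatedly combine the two least-probable nodes; the expected code length is the sum of the merged weights.
merge 43/1000 + 6/125 → 91/1000
merge 7/100 + 91/1000 → 161/1000
merge 29/250 + 161/1000 → 277/1000
merge 87/500 + 89/500 → 44/125
merge 181/1000 + 19/100 → 371/1000
merge 277/1000 + 44/125 → 629/1000
merge 371/1000 + 629/1000 → 1
L = 91/1000 + 161/1000 + 277/1000 + 44/125 + 371/1000 + 629/1000 + 1 = 2881/1000 = 2.881 bits/symbol.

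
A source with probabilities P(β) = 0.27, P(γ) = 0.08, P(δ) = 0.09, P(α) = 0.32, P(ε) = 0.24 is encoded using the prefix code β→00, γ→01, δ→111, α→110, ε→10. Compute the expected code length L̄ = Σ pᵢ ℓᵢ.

2.41 bits/symbol

L̄ = Σ pᵢ·ℓᵢ = 0.27·2 + 0.08·2 + 0.09·3 + 0.32·3 + 0.24·2 = 2.41 bits/symbol.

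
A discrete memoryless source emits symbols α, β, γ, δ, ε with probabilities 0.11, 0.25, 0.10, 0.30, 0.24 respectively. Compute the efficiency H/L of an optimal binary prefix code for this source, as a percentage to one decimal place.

99.4%

Entropy H = −Σ p log₂ p ≈ 2.1977 bits.
Huffman merges: 1/10+11/100→21/100; 21/100+6/25→9/20; 1/4+3/10→11/20; 9/20+11/20→1. L = 221/100 ≈ 2.2100.
Efficiency = H/L = 2.1977/2.2100 = 99.4%.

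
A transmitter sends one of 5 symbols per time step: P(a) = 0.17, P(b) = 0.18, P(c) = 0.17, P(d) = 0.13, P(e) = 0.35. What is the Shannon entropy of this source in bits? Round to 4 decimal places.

2.2272 bits

H = −Σ pᵢ log₂ pᵢ.
−0.17·log₂(0.17) = 0.4346
−0.18·log₂(0.18) = 0.4453
−0.17·log₂(0.17) = 0.4346
−0.13·log₂(0.13) = 0.3826
−0.35·log₂(0.35) = 0.5301
Sum ≈ 2.2272 → 2.2272 bits.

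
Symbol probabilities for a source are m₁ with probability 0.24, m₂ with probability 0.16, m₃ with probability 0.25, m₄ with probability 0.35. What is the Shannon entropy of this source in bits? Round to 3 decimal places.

1.947 bits

H = −Σ pᵢ log₂ pᵢ.
−0.24·log₂(0.24) = 0.4941
−0.16·log₂(0.16) = 0.4230
−0.25·log₂(0.25) = 0.5000
−0.35·log₂(0.35) = 0.5301
Sum ≈ 1.9473 → 1.947 bits.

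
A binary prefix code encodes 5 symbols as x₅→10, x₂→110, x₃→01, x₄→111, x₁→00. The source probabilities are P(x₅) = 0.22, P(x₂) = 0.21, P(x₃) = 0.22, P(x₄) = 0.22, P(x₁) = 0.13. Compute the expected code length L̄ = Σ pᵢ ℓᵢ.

2.43 bits/symbol

L̄ = Σ pᵢ·ℓᵢ = 0.22·2 + 0.21·3 + 0.22·2 + 0.22·3 + 0.13·2 = 2.43 bits/symbol.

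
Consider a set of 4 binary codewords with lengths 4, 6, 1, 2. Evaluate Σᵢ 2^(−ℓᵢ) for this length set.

With common denominator 2^6 = 64: Σ 2^(−ℓᵢ) = 4/64 + 1/64 + 32/64 + 16/64 = 53/64 = 0.828125.

0.828125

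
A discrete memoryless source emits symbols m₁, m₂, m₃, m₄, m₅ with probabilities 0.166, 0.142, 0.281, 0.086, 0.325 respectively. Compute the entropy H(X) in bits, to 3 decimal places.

2.176 bits

H = −Σ pᵢ log₂ pᵢ.
−0.166·log₂(0.166) = 0.4301
−0.142·log₂(0.142) = 0.3999
−0.281·log₂(0.281) = 0.5146
−0.086·log₂(0.086) = 0.3044
−0.325·log₂(0.325) = 0.5270
Sum ≈ 2.1759 → 2.176 bits.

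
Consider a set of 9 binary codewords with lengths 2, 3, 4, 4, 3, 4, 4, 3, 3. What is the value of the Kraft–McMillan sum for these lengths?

1

With common denominator 2^4 = 16: Σ 2^(−ℓᵢ) = 4/16 + 2/16 + 1/16 + 1/16 + 2/16 + 1/16 + 1/16 + 2/16 + 2/16 = 16/16 = 1.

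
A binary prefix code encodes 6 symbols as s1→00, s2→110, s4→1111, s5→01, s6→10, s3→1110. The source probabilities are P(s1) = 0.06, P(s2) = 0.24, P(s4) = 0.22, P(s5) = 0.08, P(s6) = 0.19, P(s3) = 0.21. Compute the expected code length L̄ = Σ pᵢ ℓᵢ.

L̄ = Σ pᵢ·ℓᵢ = 0.06·2 + 0.24·3 + 0.22·4 + 0.08·2 + 0.19·2 + 0.21·4 = 3.1 bits/symbol.

3.1 bits/symbol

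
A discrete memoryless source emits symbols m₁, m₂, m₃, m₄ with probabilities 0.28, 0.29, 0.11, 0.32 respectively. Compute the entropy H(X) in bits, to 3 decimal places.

H = −Σ pᵢ log₂ pᵢ.
−0.28·log₂(0.28) = 0.5142
−0.29·log₂(0.29) = 0.5179
−0.11·log₂(0.11) = 0.3503
−0.32·log₂(0.32) = 0.5260
Sum ≈ 1.9084 → 1.908 bits.

1.908 bits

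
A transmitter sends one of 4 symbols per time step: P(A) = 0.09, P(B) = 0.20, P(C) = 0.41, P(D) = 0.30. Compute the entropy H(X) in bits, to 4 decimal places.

1.8255 bits

H = −Σ pᵢ log₂ pᵢ.
−0.09·log₂(0.09) = 0.3127
−0.20·log₂(0.20) = 0.4644
−0.41·log₂(0.41) = 0.5274
−0.30·log₂(0.30) = 0.5211
Sum ≈ 1.8255 → 1.8255 bits.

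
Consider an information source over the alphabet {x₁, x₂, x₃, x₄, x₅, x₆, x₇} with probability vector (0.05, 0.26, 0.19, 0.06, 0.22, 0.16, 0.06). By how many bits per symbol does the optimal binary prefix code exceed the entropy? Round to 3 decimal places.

Entropy H = −Σ p log₂ p ≈ 2.5673 bits.
Huffman merges: 1/20+3/50→11/100; 3/50+11/100→17/100; 4/25+17/100→33/100; 19/100+11/50→41/100; 13/50+33/100→59/100; 41/100+59/100→1. L = 261/100 ≈ 2.6100.
L − H = 2.6100 − 2.5673 = 0.043 bits.

0.043 bits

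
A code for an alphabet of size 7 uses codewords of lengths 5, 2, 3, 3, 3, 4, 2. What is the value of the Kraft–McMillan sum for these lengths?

0.96875

With common denominator 2^5 = 32: Σ 2^(−ℓᵢ) = 1/32 + 8/32 + 4/32 + 4/32 + 4/32 + 2/32 + 8/32 = 31/32 = 0.96875.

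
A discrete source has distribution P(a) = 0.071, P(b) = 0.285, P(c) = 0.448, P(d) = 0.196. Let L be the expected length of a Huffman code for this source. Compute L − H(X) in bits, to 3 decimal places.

0.052 bits

Entropy H = −Σ p log₂ p ≈ 1.7669 bits.
Huffman merges: 71/1000+49/250→267/1000; 267/1000+57/200→69/125; 56/125+69/125→1. L = 1819/1000 ≈ 1.8190.
L − H = 1.8190 − 1.7669 = 0.052 bits.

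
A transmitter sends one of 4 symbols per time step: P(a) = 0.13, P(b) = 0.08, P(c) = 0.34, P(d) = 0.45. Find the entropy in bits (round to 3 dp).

H = −Σ pᵢ log₂ pᵢ.
−0.13·log₂(0.13) = 0.3826
−0.08·log₂(0.08) = 0.2915
−0.34·log₂(0.34) = 0.5292
−0.45·log₂(0.45) = 0.5184
Sum ≈ 1.7217 → 1.722 bits.

1.722 bits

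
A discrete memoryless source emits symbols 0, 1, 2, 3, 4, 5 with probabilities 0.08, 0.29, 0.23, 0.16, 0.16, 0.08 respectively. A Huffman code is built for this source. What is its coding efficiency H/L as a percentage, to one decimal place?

Entropy H = −Σ p log₂ p ≈ 2.4346 bits.
Huffman merges: 2/25+2/25→4/25; 4/25+4/25→8/25; 4/25+23/100→39/100; 29/100+8/25→61/100; 39/100+61/100→1. L = 62/25 ≈ 2.4800.
Efficiency = H/L = 2.4346/2.4800 = 98.2%.

98.2%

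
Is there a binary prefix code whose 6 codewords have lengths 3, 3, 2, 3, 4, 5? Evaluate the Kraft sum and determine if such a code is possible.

0.71875; yes

With common denominator 2^5 = 32: Σ 2^(−ℓᵢ) = 4/32 + 4/32 + 8/32 + 4/32 + 2/32 + 1/32 = 23/32 = 0.71875.
Kraft's inequality requires Σ ≤ 1; here Σ = 0.71875 ≤ 1, so such a prefix code exists.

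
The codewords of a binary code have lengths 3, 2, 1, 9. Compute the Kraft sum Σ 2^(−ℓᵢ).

With common denominator 2^9 = 512: Σ 2^(−ℓᵢ) = 64/512 + 128/512 + 256/512 + 1/512 = 449/512 = 0.876953125.

0.876953125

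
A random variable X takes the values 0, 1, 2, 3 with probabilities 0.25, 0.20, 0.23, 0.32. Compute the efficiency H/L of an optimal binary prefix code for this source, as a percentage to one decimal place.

98.9%

Entropy H = −Σ p log₂ p ≈ 1.9781 bits.
Huffman merges: 1/5+23/100→43/100; 1/4+8/25→57/100; 43/100+57/100→1. L = 2 ≈ 2.0000.
Efficiency = H/L = 1.9781/2.0000 = 98.9%.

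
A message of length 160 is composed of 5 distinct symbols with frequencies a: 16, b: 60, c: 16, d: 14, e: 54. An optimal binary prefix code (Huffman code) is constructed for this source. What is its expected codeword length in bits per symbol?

Probabilities are the counts divided by 160.
Repeatedly combine the two least-probable nodes; the expected code length is the sum of the merged weights.
merge 7/80 + 1/10 → 3/16
merge 1/10 + 3/16 → 23/80
merge 23/80 + 27/80 → 5/8
merge 3/8 + 5/8 → 1
L = 3/16 + 23/80 + 5/8 + 1 = 21/10 = 2.1 bits/symbol.

2.1 bits/symbol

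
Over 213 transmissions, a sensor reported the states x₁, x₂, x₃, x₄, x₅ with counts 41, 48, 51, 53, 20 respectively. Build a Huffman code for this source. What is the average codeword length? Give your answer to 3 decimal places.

Probabilities are the counts divided by 213.
Repeatedly combine the two least-probable nodes; the expected code length is the sum of the merged weights.
merge 20/213 + 41/213 → 61/213
merge 16/71 + 17/71 → 33/71
merge 53/213 + 61/213 → 38/71
merge 33/71 + 38/71 → 1
L = 61/213 + 33/71 + 38/71 + 1 = 487/213 ≈ 2.286 bits/symbol.

2.286 bits/symbol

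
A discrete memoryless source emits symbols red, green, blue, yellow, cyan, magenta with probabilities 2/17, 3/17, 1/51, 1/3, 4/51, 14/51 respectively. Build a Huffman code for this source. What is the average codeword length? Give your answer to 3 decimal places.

2.314 bits/symbol

Repeatedly combine the two least-probable nodes; the expected code length is the sum of the merged weights.
merge 1/51 + 4/51 → 5/51
merge 5/51 + 2/17 → 11/51
merge 3/17 + 11/51 → 20/51
merge 14/51 + 1/3 → 31/51
merge 20/51 + 31/51 → 1
L = 5/51 + 11/51 + 20/51 + 31/51 + 1 = 118/51 ≈ 2.314 bits/symbol.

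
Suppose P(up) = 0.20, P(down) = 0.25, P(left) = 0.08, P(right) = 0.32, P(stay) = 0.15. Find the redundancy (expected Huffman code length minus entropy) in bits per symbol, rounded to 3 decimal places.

0.038 bits

Entropy H = −Σ p log₂ p ≈ 2.1925 bits.
Huffman merges: 2/25+3/20→23/100; 1/5+23/100→43/100; 1/4+8/25→57/100; 43/100+57/100→1. L = 223/100 ≈ 2.2300.
L − H = 2.2300 − 2.1925 = 0.038 bits.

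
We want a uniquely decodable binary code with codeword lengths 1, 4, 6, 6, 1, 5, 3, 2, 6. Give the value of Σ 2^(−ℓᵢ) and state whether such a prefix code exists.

With common denominator 2^6 = 64: Σ 2^(−ℓᵢ) = 32/64 + 4/64 + 1/64 + 1/64 + 32/64 + 2/64 + 8/64 + 16/64 + 1/64 = 97/64 = 1.515625.
Kraft's inequality requires Σ ≤ 1; here Σ = 1.515625 > 1, so no such prefix code exists.

1.515625; no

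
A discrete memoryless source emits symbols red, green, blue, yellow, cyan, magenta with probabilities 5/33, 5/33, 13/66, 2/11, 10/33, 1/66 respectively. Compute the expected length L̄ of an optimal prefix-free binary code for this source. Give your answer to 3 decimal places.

Repeatedly combine the two least-probable nodes; the expected code length is the sum of the merged weights.
merge 1/66 + 5/33 → 1/6
merge 5/33 + 1/6 → 7/22
merge 2/11 + 13/66 → 25/66
merge 10/33 + 7/22 → 41/66
merge 25/66 + 41/66 → 1
L = 1/6 + 7/22 + 25/66 + 41/66 + 1 = 82/33 ≈ 2.485 bits/symbol.

2.485 bits/symbol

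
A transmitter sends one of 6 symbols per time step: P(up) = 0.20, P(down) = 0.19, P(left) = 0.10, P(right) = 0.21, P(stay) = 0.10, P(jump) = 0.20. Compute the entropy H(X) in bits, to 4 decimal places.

H = −Σ pᵢ log₂ pᵢ.
−0.20·log₂(0.20) = 0.4644
−0.19·log₂(0.19) = 0.4552
−0.10·log₂(0.10) = 0.3322
−0.21·log₂(0.21) = 0.4728
−0.10·log₂(0.10) = 0.3322
−0.20·log₂(0.20) = 0.4644
Sum ≈ 2.5212 → 2.5212 bits.

2.5212 bits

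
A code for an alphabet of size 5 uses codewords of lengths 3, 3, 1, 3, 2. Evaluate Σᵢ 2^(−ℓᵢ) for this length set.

1.125

With common denominator 2^3 = 8: Σ 2^(−ℓᵢ) = 1/8 + 1/8 + 4/8 + 1/8 + 2/8 = 9/8 = 1.125.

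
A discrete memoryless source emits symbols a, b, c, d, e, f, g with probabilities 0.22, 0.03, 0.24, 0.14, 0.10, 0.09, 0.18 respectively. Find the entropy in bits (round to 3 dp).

2.614 bits

H = −Σ pᵢ log₂ pᵢ.
−0.22·log₂(0.22) = 0.4806
−0.03·log₂(0.03) = 0.1518
−0.24·log₂(0.24) = 0.4941
−0.14·log₂(0.14) = 0.3971
−0.10·log₂(0.10) = 0.3322
−0.09·log₂(0.09) = 0.3127
−0.18·log₂(0.18) = 0.4453
Sum ≈ 2.6137 → 2.614 bits.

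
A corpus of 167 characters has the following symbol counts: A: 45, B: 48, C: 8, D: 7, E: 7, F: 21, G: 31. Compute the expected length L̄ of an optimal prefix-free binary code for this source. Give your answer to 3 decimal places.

2.473 bits/symbol

Probabilities are the counts divided by 167.
Repeatedly combine the two least-probable nodes; the expected code length is the sum of the merged weights.
merge 7/167 + 7/167 → 14/167
merge 8/167 + 14/167 → 22/167
merge 21/167 + 22/167 → 43/167
merge 31/167 + 43/167 → 74/167
merge 45/167 + 48/167 → 93/167
merge 74/167 + 93/167 → 1
L = 14/167 + 22/167 + 43/167 + 74/167 + 93/167 + 1 = 413/167 ≈ 2.473 bits/symbol.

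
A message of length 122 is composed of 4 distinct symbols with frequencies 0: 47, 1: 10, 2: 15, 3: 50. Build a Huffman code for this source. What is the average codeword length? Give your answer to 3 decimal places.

1.795 bits/symbol

Probabilities are the counts divided by 122.
Repeatedly combine the two least-probable nodes; the expected code length is the sum of the merged weights.
merge 5/61 + 15/122 → 25/122
merge 25/122 + 47/122 → 36/61
merge 25/61 + 36/61 → 1
L = 25/122 + 36/61 + 1 = 219/122 ≈ 1.795 bits/symbol.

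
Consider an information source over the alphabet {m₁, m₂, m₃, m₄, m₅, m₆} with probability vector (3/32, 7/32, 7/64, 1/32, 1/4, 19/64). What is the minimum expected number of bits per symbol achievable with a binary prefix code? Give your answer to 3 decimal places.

2.359 bits/symbol

Repeatedly combine the two least-probable nodes; the expected code length is the sum of the merged weights.
merge 1/32 + 3/32 → 1/8
merge 7/64 + 1/8 → 15/64
merge 7/32 + 15/64 → 29/64
merge 1/4 + 19/64 → 35/64
merge 29/64 + 35/64 → 1
L = 1/8 + 15/64 + 29/64 + 35/64 + 1 = 151/64 ≈ 2.359 bits/symbol.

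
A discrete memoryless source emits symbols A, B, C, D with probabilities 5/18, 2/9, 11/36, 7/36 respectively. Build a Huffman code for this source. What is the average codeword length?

2 bits/symbol

Repeatedly combine the two least-probable nodes; the expected code length is the sum of the merged weights.
merge 7/36 + 2/9 → 5/12
merge 5/18 + 11/36 → 7/12
merge 5/12 + 7/12 → 1
L = 5/12 + 7/12 + 1 = 2 bits/symbol.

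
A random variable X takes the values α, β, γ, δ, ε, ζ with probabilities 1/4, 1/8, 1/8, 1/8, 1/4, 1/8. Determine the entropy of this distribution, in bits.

2.5 bits

Each probability is a power of 1/2, so log₂(1/p) is an integer.
H = Σ p·log₂(1/p) = 1/4·2 + 1/8·3 + 1/8·3 + 1/8·3 + 1/4·2 + 1/8·3 = 2.5 bits.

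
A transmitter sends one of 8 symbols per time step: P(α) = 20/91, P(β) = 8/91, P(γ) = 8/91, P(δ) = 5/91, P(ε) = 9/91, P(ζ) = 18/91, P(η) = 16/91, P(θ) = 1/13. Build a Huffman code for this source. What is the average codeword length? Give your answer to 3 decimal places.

Repeatedly combine the two least-probable nodes; the expected code length is the sum of the merged weights.
merge 5/91 + 1/13 → 12/91
merge 8/91 + 8/91 → 16/91
merge 9/91 + 12/91 → 3/13
merge 16/91 + 16/91 → 32/91
merge 18/91 + 20/91 → 38/91
merge 3/13 + 32/91 → 53/91
merge 38/91 + 53/91 → 1
L = 12/91 + 16/91 + 3/13 + 32/91 + 38/91 + 53/91 + 1 = 263/91 ≈ 2.890 bits/symbol.

2.890 bits/symbol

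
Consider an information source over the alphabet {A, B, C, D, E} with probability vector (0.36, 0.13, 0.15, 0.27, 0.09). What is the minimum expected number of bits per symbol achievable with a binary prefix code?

2.22 bits/symbol

Repeatedly combine the two least-probable nodes; the expected code length is the sum of the merged weights.
merge 9/100 + 13/100 → 11/50
merge 3/20 + 11/50 → 37/100
merge 27/100 + 9/25 → 63/100
merge 37/100 + 63/100 → 1
L = 11/50 + 37/100 + 63/100 + 1 = 111/50 = 2.22 bits/symbol.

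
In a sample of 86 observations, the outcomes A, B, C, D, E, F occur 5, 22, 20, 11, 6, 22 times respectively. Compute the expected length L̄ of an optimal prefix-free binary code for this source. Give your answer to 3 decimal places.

Probabilities are the counts divided by 86.
Repeatedly combine the two least-probable nodes; the expected code length is the sum of the merged weights.
merge 5/86 + 3/43 → 11/86
merge 11/86 + 11/86 → 11/43
merge 10/43 + 11/43 → 21/43
merge 11/43 + 11/43 → 22/43
merge 21/43 + 22/43 → 1
L = 11/86 + 11/43 + 21/43 + 22/43 + 1 = 205/86 ≈ 2.384 bits/symbol.

2.384 bits/symbol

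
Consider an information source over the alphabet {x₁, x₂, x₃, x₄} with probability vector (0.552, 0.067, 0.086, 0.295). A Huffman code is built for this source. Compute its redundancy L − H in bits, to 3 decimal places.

0.043 bits

Entropy H = −Σ p log₂ p ≈ 1.5584 bits.
Huffman merges: 67/1000+43/500→153/1000; 153/1000+59/200→56/125; 56/125+69/125→1. L = 1601/1000 ≈ 1.6010.
L − H = 1.6010 − 1.5584 = 0.043 bits.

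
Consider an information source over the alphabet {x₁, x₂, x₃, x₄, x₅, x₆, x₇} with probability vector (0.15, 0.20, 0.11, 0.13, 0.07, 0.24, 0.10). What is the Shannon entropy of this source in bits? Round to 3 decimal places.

2.703 bits

H = −Σ pᵢ log₂ pᵢ.
−0.15·log₂(0.15) = 0.4105
−0.20·log₂(0.20) = 0.4644
−0.11·log₂(0.11) = 0.3503
−0.13·log₂(0.13) = 0.3826
−0.07·log₂(0.07) = 0.2686
−0.24·log₂(0.24) = 0.4941
−0.10·log₂(0.10) = 0.3322
Sum ≈ 2.7027 → 2.703 bits.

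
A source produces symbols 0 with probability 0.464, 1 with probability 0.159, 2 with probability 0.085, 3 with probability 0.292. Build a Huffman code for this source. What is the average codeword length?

Repeatedly combine the two least-probable nodes; the expected code length is the sum of the merged weights.
merge 17/200 + 159/1000 → 61/250
merge 61/250 + 73/250 → 67/125
merge 58/125 + 67/125 → 1
L = 61/250 + 67/125 + 1 = 89/50 = 1.78 bits/symbol.

1.78 bits/symbol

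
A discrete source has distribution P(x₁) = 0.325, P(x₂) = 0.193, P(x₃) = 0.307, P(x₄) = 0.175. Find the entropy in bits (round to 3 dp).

1.948 bits

H = −Σ pᵢ log₂ pᵢ.
−0.325·log₂(0.325) = 0.5270
−0.193·log₂(0.193) = 0.4581
−0.307·log₂(0.307) = 0.5230
−0.175·log₂(0.175) = 0.4401
Sum ≈ 1.9481 → 1.948 bits.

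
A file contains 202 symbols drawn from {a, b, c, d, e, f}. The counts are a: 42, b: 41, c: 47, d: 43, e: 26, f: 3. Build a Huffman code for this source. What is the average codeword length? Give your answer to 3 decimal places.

2.490 bits/symbol

Probabilities are the counts divided by 202.
Repeatedly combine the two least-probable nodes; the expected code length is the sum of the merged weights.
merge 3/202 + 13/101 → 29/202
merge 29/202 + 41/202 → 35/101
merge 21/101 + 43/202 → 85/202
merge 47/202 + 35/101 → 117/202
merge 85/202 + 117/202 → 1
L = 29/202 + 35/101 + 85/202 + 117/202 + 1 = 503/202 ≈ 2.490 bits/symbol.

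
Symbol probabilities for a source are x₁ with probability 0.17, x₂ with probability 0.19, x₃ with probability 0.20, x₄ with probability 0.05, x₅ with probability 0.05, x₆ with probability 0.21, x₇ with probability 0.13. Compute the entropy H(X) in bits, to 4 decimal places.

H = −Σ pᵢ log₂ pᵢ.
−0.17·log₂(0.17) = 0.4346
−0.19·log₂(0.19) = 0.4552
−0.20·log₂(0.20) = 0.4644
−0.05·log₂(0.05) = 0.2161
−0.05·log₂(0.05) = 0.2161
−0.21·log₂(0.21) = 0.4728
−0.13·log₂(0.13) = 0.3826
Sum ≈ 2.6419 → 2.6419 bits.

2.6419 bits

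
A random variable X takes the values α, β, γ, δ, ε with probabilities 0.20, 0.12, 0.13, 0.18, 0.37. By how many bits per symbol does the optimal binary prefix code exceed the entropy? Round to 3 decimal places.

Entropy H = −Σ p log₂ p ≈ 2.1901 bits.
Huffman merges: 3/25+13/100→1/4; 9/50+1/5→19/50; 1/4+37/100→31/50; 19/50+31/50→1. L = 9/4 ≈ 2.2500.
L − H = 2.2500 − 2.1901 = 0.060 bits.

0.060 bits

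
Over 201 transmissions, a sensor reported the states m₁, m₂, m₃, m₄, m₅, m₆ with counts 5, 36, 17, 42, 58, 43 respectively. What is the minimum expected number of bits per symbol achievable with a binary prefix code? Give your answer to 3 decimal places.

Probabilities are the counts divided by 201.
Repeatedly combine the two least-probable nodes; the expected code length is the sum of the merged weights.
merge 5/201 + 17/201 → 22/201
merge 22/201 + 12/67 → 58/201
merge 14/67 + 43/201 → 85/201
merge 58/201 + 58/201 → 116/201
merge 85/201 + 116/201 → 1
L = 22/201 + 58/201 + 85/201 + 116/201 + 1 = 482/201 ≈ 2.398 bits/symbol.

2.398 bits/symbol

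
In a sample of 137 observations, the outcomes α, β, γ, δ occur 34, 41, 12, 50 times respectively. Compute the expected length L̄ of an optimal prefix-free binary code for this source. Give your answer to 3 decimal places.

1.971 bits/symbol

Probabilities are the counts divided by 137.
Repeatedly combine the two least-probable nodes; the expected code length is the sum of the merged weights.
merge 12/137 + 34/137 → 46/137
merge 41/137 + 46/137 → 87/137
merge 50/137 + 87/137 → 1
L = 46/137 + 87/137 + 1 = 270/137 ≈ 1.971 bits/symbol.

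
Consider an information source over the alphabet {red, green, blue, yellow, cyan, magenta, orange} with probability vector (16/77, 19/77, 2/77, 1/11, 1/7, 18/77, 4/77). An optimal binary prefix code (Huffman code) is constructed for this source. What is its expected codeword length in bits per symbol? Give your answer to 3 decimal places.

Repeatedly combine the two least-probable nodes; the expected code length is the sum of the merged weights.
merge 2/77 + 4/77 → 6/77
merge 6/77 + 1/11 → 13/77
merge 1/7 + 13/77 → 24/77
merge 16/77 + 18/77 → 34/77
merge 19/77 + 24/77 → 43/77
merge 34/77 + 43/77 → 1
L = 6/77 + 13/77 + 24/77 + 34/77 + 43/77 + 1 = 197/77 ≈ 2.558 bits/symbol.

2.558 bits/symbol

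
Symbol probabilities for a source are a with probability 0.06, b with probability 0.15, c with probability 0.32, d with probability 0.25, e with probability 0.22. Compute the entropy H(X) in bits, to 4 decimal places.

H = −Σ pᵢ log₂ pᵢ.
−0.06·log₂(0.06) = 0.2435
−0.15·log₂(0.15) = 0.4105
−0.32·log₂(0.32) = 0.5260
−0.25·log₂(0.25) = 0.5000
−0.22·log₂(0.22) = 0.4806
Sum ≈ 2.1607 → 2.1607 bits.

2.1607 bits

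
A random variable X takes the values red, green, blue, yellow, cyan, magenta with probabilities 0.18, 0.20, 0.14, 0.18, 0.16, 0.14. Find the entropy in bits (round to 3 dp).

2.572 bits

H = −Σ pᵢ log₂ pᵢ.
−0.18·log₂(0.18) = 0.4453
−0.20·log₂(0.20) = 0.4644
−0.14·log₂(0.14) = 0.3971
−0.18·log₂(0.18) = 0.4453
−0.16·log₂(0.16) = 0.4230
−0.14·log₂(0.14) = 0.3971
Sum ≈ 2.5722 → 2.572 bits.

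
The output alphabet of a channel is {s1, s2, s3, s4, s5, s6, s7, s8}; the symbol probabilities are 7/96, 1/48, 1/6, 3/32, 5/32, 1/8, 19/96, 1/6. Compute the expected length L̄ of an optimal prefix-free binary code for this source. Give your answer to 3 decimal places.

Repeatedly combine the two least-probable nodes; the expected code length is the sum of the merged weights.
merge 1/48 + 7/96 → 3/32
merge 3/32 + 3/32 → 3/16
merge 1/8 + 5/32 → 9/32
merge 1/6 + 1/6 → 1/3
merge 3/16 + 19/96 → 37/96
merge 9/32 + 1/3 → 59/96
merge 37/96 + 59/96 → 1
L = 3/32 + 3/16 + 9/32 + 1/3 + 37/96 + 59/96 + 1 = 139/48 ≈ 2.896 bits/symbol.

2.896 bits/symbol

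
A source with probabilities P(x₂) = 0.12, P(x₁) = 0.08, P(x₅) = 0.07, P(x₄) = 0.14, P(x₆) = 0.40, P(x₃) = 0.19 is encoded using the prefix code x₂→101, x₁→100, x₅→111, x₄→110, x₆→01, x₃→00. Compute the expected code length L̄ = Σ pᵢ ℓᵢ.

2.41 bits/symbol

L̄ = Σ pᵢ·ℓᵢ = 0.12·3 + 0.08·3 + 0.07·3 + 0.14·3 + 0.40·2 + 0.19·2 = 2.41 bits/symbol.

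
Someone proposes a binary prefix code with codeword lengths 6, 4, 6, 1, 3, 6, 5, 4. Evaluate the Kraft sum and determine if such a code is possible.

0.828125; yes

With common denominator 2^6 = 64: Σ 2^(−ℓᵢ) = 1/64 + 4/64 + 1/64 + 32/64 + 8/64 + 1/64 + 2/64 + 4/64 = 53/64 = 0.828125.
Kraft's inequality requires Σ ≤ 1; here Σ = 0.828125 ≤ 1, so such a prefix code exists.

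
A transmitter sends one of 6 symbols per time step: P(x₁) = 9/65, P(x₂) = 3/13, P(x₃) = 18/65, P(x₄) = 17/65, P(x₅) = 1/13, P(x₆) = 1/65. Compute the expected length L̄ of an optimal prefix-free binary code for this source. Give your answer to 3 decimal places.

2.323 bits/symbol

Repeatedly combine the two least-probable nodes; the expected code length is the sum of the merged weights.
merge 1/65 + 1/13 → 6/65
merge 6/65 + 9/65 → 3/13
merge 3/13 + 3/13 → 6/13
merge 17/65 + 18/65 → 7/13
merge 6/13 + 7/13 → 1
L = 6/65 + 3/13 + 6/13 + 7/13 + 1 = 151/65 ≈ 2.323 bits/symbol.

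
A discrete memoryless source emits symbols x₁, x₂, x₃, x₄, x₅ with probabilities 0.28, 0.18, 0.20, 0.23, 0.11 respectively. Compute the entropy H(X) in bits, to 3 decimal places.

H = −Σ pᵢ log₂ pᵢ.
−0.28·log₂(0.28) = 0.5142
−0.18·log₂(0.18) = 0.4453
−0.20·log₂(0.20) = 0.4644
−0.23·log₂(0.23) = 0.4877
−0.11·log₂(0.11) = 0.3503
Sum ≈ 2.2619 → 2.262 bits.

2.262 bits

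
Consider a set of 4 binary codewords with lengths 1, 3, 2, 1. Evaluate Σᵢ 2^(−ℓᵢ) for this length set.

1.375

With common denominator 2^3 = 8: Σ 2^(−ℓᵢ) = 4/8 + 1/8 + 2/8 + 4/8 = 11/8 = 1.375.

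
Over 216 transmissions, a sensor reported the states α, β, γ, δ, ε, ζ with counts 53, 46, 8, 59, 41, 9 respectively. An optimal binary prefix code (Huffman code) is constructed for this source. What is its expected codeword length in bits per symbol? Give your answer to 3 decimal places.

Probabilities are the counts divided by 216.
Repeatedly combine the two least-probable nodes; the expected code length is the sum of the merged weights.
merge 1/27 + 1/24 → 17/216
merge 17/216 + 41/216 → 29/108
merge 23/108 + 53/216 → 11/24
merge 29/108 + 59/216 → 13/24
merge 11/24 + 13/24 → 1
L = 17/216 + 29/108 + 11/24 + 13/24 + 1 = 169/72 ≈ 2.347 bits/symbol.

2.347 bits/symbol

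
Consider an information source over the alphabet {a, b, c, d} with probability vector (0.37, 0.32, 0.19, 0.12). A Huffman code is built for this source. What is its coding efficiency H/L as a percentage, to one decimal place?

96.9%

Entropy H = −Σ p log₂ p ≈ 1.8791 bits.
Huffman merges: 3/25+19/100→31/100; 31/100+8/25→63/100; 37/100+63/100→1. L = 97/50 ≈ 1.9400.
Efficiency = H/L = 1.8791/1.9400 = 96.9%.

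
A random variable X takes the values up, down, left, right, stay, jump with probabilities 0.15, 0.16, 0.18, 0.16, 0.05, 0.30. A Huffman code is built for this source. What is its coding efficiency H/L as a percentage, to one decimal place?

Entropy H = −Σ p log₂ p ≈ 2.4391 bits.
Huffman merges: 1/20+3/20→1/5; 4/25+4/25→8/25; 9/50+1/5→19/50; 3/10+8/25→31/50; 19/50+31/50→1. L = 63/25 ≈ 2.5200.
Efficiency = H/L = 2.4391/2.5200 = 96.8%.

96.8%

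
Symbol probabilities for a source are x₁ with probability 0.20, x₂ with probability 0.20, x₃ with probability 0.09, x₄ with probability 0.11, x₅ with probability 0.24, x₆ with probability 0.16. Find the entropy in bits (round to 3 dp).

H = −Σ pᵢ log₂ pᵢ.
−0.20·log₂(0.20) = 0.4644
−0.20·log₂(0.20) = 0.4644
−0.09·log₂(0.09) = 0.3127
−0.11·log₂(0.11) = 0.3503
−0.24·log₂(0.24) = 0.4941
−0.16·log₂(0.16) = 0.4230
Sum ≈ 2.5089 → 2.509 bits.

2.509 bits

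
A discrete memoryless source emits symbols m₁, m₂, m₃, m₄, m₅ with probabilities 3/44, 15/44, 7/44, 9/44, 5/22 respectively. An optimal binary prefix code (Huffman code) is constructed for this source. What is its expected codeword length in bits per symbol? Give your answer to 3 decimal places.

Repeatedly combine the two least-probable nodes; the expected code length is the sum of the merged weights.
merge 3/44 + 7/44 → 5/22
merge 9/44 + 5/22 → 19/44
merge 5/22 + 15/44 → 25/44
merge 19/44 + 25/44 → 1
L = 5/22 + 19/44 + 25/44 + 1 = 49/22 ≈ 2.227 bits/symbol.

2.227 bits/symbol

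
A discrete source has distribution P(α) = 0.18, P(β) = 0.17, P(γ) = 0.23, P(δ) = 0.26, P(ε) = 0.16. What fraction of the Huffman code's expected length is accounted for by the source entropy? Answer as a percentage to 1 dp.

Entropy H = −Σ p log₂ p ≈ 2.2959 bits.
Huffman merges: 4/25+17/100→33/100; 9/50+23/100→41/100; 13/50+33/100→59/100; 41/100+59/100→1. L = 233/100 ≈ 2.3300.
Efficiency = H/L = 2.2959/2.3300 = 98.5%.

98.5%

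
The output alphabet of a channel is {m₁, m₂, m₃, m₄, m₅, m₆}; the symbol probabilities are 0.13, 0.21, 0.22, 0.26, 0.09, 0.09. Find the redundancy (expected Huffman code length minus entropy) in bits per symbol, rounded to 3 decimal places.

Entropy H = −Σ p log₂ p ≈ 2.4666 bits.
Huffman merges: 9/100+9/100→9/50; 13/100+9/50→31/100; 21/100+11/50→43/100; 13/50+31/100→57/100; 43/100+57/100→1. L = 249/100 ≈ 2.4900.
L − H = 2.4900 − 2.4666 = 0.023 bits.

0.023 bits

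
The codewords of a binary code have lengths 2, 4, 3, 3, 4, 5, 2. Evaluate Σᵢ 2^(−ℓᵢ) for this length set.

0.90625

With common denominator 2^5 = 32: Σ 2^(−ℓᵢ) = 8/32 + 2/32 + 4/32 + 4/32 + 2/32 + 1/32 + 8/32 = 29/32 = 0.90625.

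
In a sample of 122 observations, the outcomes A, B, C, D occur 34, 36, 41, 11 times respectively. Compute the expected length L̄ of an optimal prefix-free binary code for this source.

Probabilities are the counts divided by 122.
Repeatedly combine the two least-probable nodes; the expected code length is the sum of the merged weights.
merge 11/122 + 17/61 → 45/122
merge 18/61 + 41/122 → 77/122
merge 45/122 + 77/122 → 1
L = 45/122 + 77/122 + 1 = 2 bits/symbol.

2 bits/symbol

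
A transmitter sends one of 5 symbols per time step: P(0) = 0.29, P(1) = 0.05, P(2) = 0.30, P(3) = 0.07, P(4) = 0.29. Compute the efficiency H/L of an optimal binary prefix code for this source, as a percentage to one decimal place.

96.3%

Entropy H = −Σ p log₂ p ≈ 2.0415 bits.
Huffman merges: 1/20+7/100→3/25; 3/25+29/100→41/100; 29/100+3/10→59/100; 41/100+59/100→1. L = 53/25 ≈ 2.1200.
Efficiency = H/L = 2.0415/2.1200 = 96.3%.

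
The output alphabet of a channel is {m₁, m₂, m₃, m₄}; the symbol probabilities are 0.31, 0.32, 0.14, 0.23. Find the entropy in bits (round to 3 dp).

H = −Σ pᵢ log₂ pᵢ.
−0.31·log₂(0.31) = 0.5238
−0.32·log₂(0.32) = 0.5260
−0.14·log₂(0.14) = 0.3971
−0.23·log₂(0.23) = 0.4877
Sum ≈ 1.9346 → 1.935 bits.

1.935 bits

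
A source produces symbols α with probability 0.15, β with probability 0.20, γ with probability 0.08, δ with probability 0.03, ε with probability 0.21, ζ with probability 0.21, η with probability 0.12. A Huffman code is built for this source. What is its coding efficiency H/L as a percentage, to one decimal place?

97.8%

Entropy H = −Σ p log₂ p ≈ 2.6309 bits.
Huffman merges: 3/100+2/25→11/100; 11/100+3/25→23/100; 3/20+1/5→7/20; 21/100+21/100→21/50; 23/100+7/20→29/50; 21/50+29/50→1. L = 269/100 ≈ 2.6900.
Efficiency = H/L = 2.6309/2.6900 = 97.8%.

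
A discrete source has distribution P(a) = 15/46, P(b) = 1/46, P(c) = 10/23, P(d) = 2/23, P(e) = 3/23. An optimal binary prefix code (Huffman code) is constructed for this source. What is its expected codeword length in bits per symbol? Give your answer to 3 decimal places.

1.913 bits/symbol

Repeatedly combine the two least-probable nodes; the expected code length is the sum of the merged weights.
merge 1/46 + 2/23 → 5/46
merge 5/46 + 3/23 → 11/46
merge 11/46 + 15/46 → 13/23
merge 10/23 + 13/23 → 1
L = 5/46 + 11/46 + 13/23 + 1 = 44/23 ≈ 1.913 bits/symbol.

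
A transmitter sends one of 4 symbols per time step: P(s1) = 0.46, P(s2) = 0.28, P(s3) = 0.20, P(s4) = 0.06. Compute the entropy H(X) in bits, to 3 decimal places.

H = −Σ pᵢ log₂ pᵢ.
−0.46·log₂(0.46) = 0.5153
−0.28·log₂(0.28) = 0.5142
−0.20·log₂(0.20) = 0.4644
−0.06·log₂(0.06) = 0.2435
Sum ≈ 1.7375 → 1.737 bits.

1.737 bits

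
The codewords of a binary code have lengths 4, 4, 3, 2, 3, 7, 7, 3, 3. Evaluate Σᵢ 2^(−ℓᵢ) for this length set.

0.890625

With common denominator 2^7 = 128: Σ 2^(−ℓᵢ) = 8/128 + 8/128 + 16/128 + 32/128 + 16/128 + 1/128 + 1/128 + 16/128 + 16/128 = 114/128 = 0.890625.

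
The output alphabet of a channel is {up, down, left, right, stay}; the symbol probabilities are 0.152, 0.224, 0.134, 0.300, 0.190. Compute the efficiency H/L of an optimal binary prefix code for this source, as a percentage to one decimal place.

98.9%

Entropy H = −Σ p log₂ p ≈ 2.2615 bits.
Huffman merges: 67/500+19/125→143/500; 19/100+28/125→207/500; 143/500+3/10→293/500; 207/500+293/500→1. L = 1143/500 ≈ 2.2860.
Efficiency = H/L = 2.2615/2.2860 = 98.9%.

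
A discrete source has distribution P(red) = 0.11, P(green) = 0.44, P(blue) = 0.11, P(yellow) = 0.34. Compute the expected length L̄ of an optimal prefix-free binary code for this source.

1.78 bits/symbol

Repeatedly combine the two least-probable nodes; the expected code length is the sum of the merged weights.
merge 11/100 + 11/100 → 11/50
merge 11/50 + 17/50 → 14/25
merge 11/25 + 14/25 → 1
L = 11/50 + 14/25 + 1 = 89/50 = 1.78 bits/symbol.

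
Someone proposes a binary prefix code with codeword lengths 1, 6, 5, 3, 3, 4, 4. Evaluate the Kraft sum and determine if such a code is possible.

0.921875; yes

With common denominator 2^6 = 64: Σ 2^(−ℓᵢ) = 32/64 + 1/64 + 2/64 + 8/64 + 8/64 + 4/64 + 4/64 = 59/64 = 0.921875.
Kraft's inequality requires Σ ≤ 1; here Σ = 0.921875 ≤ 1, so such a prefix code exists.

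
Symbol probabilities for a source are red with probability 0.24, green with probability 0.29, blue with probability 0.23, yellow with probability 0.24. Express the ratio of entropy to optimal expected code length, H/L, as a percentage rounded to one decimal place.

99.7%

Entropy H = −Σ p log₂ p ≈ 1.9938 bits.
Huffman merges: 23/100+6/25→47/100; 6/25+29/100→53/100; 47/100+53/100→1. L = 2 ≈ 2.0000.
Efficiency = H/L = 1.9938/2.0000 = 99.7%.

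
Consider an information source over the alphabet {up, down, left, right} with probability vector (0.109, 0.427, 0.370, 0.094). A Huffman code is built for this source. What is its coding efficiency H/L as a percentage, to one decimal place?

Entropy H = −Σ p log₂ p ≈ 1.7241 bits.
Huffman merges: 47/500+109/1000→203/1000; 203/1000+37/100→573/1000; 427/1000+573/1000→1. L = 222/125 ≈ 1.7760.
Efficiency = H/L = 1.7241/1.7760 = 97.1%.

97.1%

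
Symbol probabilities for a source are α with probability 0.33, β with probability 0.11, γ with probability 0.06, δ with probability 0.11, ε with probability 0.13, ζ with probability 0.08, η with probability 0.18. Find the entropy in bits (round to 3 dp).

2.591 bits

H = −Σ pᵢ log₂ pᵢ.
−0.33·log₂(0.33) = 0.5278
−0.11·log₂(0.11) = 0.3503
−0.06·log₂(0.06) = 0.2435
−0.11·log₂(0.11) = 0.3503
−0.13·log₂(0.13) = 0.3826
−0.08·log₂(0.08) = 0.2915
−0.18·log₂(0.18) = 0.4453
Sum ≈ 2.5914 → 2.591 bits.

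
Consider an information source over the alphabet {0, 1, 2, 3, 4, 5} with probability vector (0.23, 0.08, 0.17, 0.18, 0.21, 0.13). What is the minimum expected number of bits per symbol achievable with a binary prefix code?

2.56 bits/symbol

Repeatedly combine the two least-probable nodes; the expected code length is the sum of the merged weights.
merge 2/25 + 13/100 → 21/100
merge 17/100 + 9/50 → 7/20
merge 21/100 + 21/100 → 21/50
merge 23/100 + 7/20 → 29/50
merge 21/50 + 29/50 → 1
L = 21/100 + 7/20 + 21/50 + 29/50 + 1 = 64/25 = 2.56 bits/symbol.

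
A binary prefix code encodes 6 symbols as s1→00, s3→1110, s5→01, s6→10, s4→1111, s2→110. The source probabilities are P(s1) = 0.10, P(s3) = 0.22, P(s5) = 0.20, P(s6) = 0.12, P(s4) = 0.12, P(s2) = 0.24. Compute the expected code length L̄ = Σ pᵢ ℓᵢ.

2.92 bits/symbol

L̄ = Σ pᵢ·ℓᵢ = 0.10·2 + 0.22·4 + 0.20·2 + 0.12·2 + 0.12·4 + 0.24·3 = 2.92 bits/symbol.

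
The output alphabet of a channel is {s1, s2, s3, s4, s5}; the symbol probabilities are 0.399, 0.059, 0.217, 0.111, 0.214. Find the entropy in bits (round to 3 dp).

2.076 bits

H = −Σ pᵢ log₂ pᵢ.
−0.399·log₂(0.399) = 0.5289
−0.059·log₂(0.059) = 0.2409
−0.217·log₂(0.217) = 0.4783
−0.111·log₂(0.111) = 0.3520
−0.214·log₂(0.214) = 0.4760
Sum ≈ 2.0761 → 2.076 bits.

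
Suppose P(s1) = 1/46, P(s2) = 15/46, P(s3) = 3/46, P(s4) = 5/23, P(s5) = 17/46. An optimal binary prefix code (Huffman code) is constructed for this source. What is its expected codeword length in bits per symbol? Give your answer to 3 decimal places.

Repeatedly combine the two least-probable nodes; the expected code length is the sum of the merged weights.
merge 1/46 + 3/46 → 2/23
merge 2/23 + 5/23 → 7/23
merge 7/23 + 15/46 → 29/46
merge 17/46 + 29/46 → 1
L = 2/23 + 7/23 + 29/46 + 1 = 93/46 ≈ 2.022 bits/symbol.

2.022 bits/symbol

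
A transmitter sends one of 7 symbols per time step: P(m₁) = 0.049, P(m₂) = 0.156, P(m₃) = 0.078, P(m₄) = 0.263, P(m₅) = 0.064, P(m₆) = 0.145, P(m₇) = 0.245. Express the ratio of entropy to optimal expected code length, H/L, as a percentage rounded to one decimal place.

Entropy H = −Σ p log₂ p ≈ 2.5801 bits.
Huffman merges: 49/1000+8/125→113/1000; 39/500+113/1000→191/1000; 29/200+39/250→301/1000; 191/1000+49/200→109/250; 263/1000+301/1000→141/250; 109/250+141/250→1. L = 521/200 ≈ 2.6050.
Efficiency = H/L = 2.5801/2.6050 = 99.0%.

99.0%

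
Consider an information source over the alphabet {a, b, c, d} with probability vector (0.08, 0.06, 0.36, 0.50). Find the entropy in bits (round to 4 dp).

H = −Σ pᵢ log₂ pᵢ.
−0.08·log₂(0.08) = 0.2915
−0.06·log₂(0.06) = 0.2435
−0.36·log₂(0.36) = 0.5306
−0.50·log₂(0.50) = 0.5000
Sum ≈ 1.5657 → 1.5657 bits.

1.5657 bits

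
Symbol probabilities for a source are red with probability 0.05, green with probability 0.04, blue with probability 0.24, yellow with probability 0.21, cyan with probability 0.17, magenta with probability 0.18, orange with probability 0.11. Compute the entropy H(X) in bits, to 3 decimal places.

H = −Σ pᵢ log₂ pᵢ.
−0.05·log₂(0.05) = 0.2161
−0.04·log₂(0.04) = 0.1858
−0.24·log₂(0.24) = 0.4941
−0.21·log₂(0.21) = 0.4728
−0.17·log₂(0.17) = 0.4346
−0.18·log₂(0.18) = 0.4453
−0.11·log₂(0.11) = 0.3503
Sum ≈ 2.5990 → 2.599 bits.

2.599 bits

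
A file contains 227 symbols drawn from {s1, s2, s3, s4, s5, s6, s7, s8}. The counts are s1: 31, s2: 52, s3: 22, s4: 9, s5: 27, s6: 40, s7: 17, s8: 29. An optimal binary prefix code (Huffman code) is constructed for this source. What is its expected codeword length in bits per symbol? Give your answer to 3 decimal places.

2.885 bits/symbol

Probabilities are the counts divided by 227.
Repeatedly combine the two least-probable nodes; the expected code length is the sum of the merged weights.
merge 9/227 + 17/227 → 26/227
merge 22/227 + 26/227 → 48/227
merge 27/227 + 29/227 → 56/227
merge 31/227 + 40/227 → 71/227
merge 48/227 + 52/227 → 100/227
merge 56/227 + 71/227 → 127/227
merge 100/227 + 127/227 → 1
L = 26/227 + 48/227 + 56/227 + 71/227 + 100/227 + 127/227 + 1 = 655/227 ≈ 2.885 bits/symbol.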